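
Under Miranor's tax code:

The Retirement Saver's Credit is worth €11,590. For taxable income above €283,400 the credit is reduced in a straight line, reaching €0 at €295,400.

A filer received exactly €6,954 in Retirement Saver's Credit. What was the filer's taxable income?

€288,200

€6,954 is 6,954/11,590 of the full €11,590, so 4,636/11,590 of the €12,000 range has been used: income = €283,400 + €12,000 × 4,636/11,590 = €288,200.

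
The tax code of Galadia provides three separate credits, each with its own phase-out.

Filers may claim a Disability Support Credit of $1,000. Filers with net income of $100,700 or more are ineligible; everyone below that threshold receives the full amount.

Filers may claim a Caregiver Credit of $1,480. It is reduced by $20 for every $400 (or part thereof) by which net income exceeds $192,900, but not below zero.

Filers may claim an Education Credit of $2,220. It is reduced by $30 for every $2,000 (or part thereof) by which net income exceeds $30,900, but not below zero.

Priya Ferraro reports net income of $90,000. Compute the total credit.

$3,800

Disability Support Credit: $90,000 is below the $100,700 cutoff, so the full $1,000 applies.
Caregiver Credit: $90,000 is at or below the $192,900 threshold, so the full $1,480 applies.
Education Credit: income exceeds $30,900 by $59,100, which is 30 full-or-partial $2,000 increments; reduction = 30 × $30 = $900, leaving $1,320.
Total: $1,000 + $1,480 + $1,320 = $3,800.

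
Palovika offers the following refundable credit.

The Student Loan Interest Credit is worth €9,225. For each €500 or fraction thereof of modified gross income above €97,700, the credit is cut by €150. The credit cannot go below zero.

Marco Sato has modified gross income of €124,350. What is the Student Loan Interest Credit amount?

Student Loan Interest Credit: income exceeds €97,700 by €26,650, which is 54 full-or-partial €500 increments; reduction = 54 × €150 = €8,100, leaving €1,125.

€1,125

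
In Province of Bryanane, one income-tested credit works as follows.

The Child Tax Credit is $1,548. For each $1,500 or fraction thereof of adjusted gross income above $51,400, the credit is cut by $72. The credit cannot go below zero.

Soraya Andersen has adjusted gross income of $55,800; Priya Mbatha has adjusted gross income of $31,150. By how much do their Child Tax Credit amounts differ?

$216

Soraya ($55,800): Child Tax Credit: income exceeds $51,400 by $4,400, which is 3 full-or-partial $1,500 increments; reduction = 3 × $72 = $216, leaving $1,332.
Priya ($31,150): Child Tax Credit: $31,150 is at or below the $51,400 threshold, so the full $1,548 applies.
Difference: |$1,332 − $1,548| = $216.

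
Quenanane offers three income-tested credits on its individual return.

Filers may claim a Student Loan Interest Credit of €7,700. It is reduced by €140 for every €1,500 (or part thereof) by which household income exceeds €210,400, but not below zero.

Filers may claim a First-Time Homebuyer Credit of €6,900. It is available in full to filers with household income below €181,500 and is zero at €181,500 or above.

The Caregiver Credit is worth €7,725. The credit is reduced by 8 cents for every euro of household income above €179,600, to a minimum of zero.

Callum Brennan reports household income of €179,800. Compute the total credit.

Student Loan Interest Credit: €179,800 is at or below the €210,400 threshold, so the full €7,700 applies.
First-Time Homebuyer Credit: €179,800 is below the €181,500 cutoff, so the full €6,900 applies.
Caregiver Credit: 8% of the €200 excess over €179,600 is €16; credit = €7,725 − €16 = €7,709.
Total: €7,700 + €6,900 + €7,709 = €22,309.

€22,309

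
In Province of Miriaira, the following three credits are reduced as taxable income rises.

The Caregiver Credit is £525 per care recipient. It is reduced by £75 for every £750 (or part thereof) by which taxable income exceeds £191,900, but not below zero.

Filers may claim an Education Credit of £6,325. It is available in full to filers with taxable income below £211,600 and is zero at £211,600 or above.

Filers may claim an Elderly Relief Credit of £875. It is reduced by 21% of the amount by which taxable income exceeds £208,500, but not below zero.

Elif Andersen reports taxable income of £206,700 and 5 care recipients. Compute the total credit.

Caregiver Credit: base = 5 × £525 = £2,625. income exceeds £191,900 by £14,800, which is 20 full-or-partial £750 increments; reduction = 20 × £75 = £1,500, leaving £1,125.
Education Credit: £206,700 is below the £211,600 cutoff, so the full £6,325 applies.
Elderly Relief Credit: £206,700 is at or below the £208,500 threshold, so the full £875 applies.
Total: £1,125 + £6,325 + £875 = £8,325.

£8,325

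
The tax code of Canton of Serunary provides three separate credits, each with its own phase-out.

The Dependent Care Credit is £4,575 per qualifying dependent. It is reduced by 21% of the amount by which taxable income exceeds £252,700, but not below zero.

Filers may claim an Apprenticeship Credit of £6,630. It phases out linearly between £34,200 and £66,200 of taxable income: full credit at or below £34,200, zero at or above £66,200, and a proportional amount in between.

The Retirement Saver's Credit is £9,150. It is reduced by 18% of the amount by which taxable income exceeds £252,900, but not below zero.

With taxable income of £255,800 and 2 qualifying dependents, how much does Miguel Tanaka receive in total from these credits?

Dependent Care Credit: base = 2 × £4,575 = £9,150. 21% of the £3,100 excess over £252,700 is £651; credit = £9,150 − £651 = £8,499.
Apprenticeship Credit: £255,800 is at or above £66,200, so the credit is £0.
Retirement Saver's Credit: 18% of the £2,900 excess over £252,900 is £522; credit = £9,150 − £522 = £8,628.
Total: £8,499 + £0 + £8,628 = £17,127.

£17,127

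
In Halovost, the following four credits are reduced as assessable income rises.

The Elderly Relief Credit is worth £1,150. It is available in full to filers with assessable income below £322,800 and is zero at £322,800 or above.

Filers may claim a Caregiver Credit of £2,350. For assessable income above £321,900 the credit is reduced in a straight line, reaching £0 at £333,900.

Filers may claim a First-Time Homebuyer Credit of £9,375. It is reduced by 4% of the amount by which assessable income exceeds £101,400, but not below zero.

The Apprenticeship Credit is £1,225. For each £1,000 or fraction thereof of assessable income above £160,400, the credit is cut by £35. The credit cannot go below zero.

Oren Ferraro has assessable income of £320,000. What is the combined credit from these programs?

Elderly Relief Credit: £320,000 is below the £322,800 cutoff, so the full £1,150 applies.
Caregiver Credit: £320,000 is at or below the £321,900 threshold, so the full £2,350 applies.
First-Time Homebuyer Credit: 4% of the £218,600 excess over £101,400 is £8,744; credit = £9,375 − £8,744 = £631.
Apprenticeship Credit: income exceeds £160,400 by £159,600 → 160 increments × £35 = £5,600 ≥ base, so the credit is £0.
Total: £1,150 + £2,350 + £631 + £0 = £4,131.

£4,131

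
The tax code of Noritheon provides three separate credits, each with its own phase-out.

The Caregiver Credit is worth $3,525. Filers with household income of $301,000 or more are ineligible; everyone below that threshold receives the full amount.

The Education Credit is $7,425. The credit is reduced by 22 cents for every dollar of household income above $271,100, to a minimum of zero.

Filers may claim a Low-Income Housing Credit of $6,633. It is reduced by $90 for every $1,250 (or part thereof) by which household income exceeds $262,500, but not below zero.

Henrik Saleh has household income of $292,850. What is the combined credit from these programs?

Caregiver Credit: $292,850 is below the $301,000 cutoff, so the full $3,525 applies.
Education Credit: 22% of the $21,750 excess over $271,100 is $4,785; credit = $7,425 − $4,785 = $2,640.
Low-Income Housing Credit: income exceeds $262,500 by $30,350, which is 25 full-or-partial $1,250 increments; reduction = 25 × $90 = $2,250, leaving $4,383.
Total: $3,525 + $2,640 + $4,383 = $10,548.

$10,548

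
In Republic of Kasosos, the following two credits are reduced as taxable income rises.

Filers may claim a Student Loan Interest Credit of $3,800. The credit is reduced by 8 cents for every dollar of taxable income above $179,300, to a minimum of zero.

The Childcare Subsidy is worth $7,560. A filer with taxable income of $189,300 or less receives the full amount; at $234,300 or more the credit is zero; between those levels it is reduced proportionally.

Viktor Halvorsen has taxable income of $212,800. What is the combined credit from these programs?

$4,732

Student Loan Interest Credit: 8% of the $33,500 excess over $179,300 is $2,680; credit = $3,800 − $2,680 = $1,120.
Childcare Subsidy: $212,800 is $23,500 into a $45,000 phase-out range, leaving 21,500/45,000 of the credit: $7,560 × 21,500/45,000 = $3,612.
Total: $1,120 + $3,612 = $4,732.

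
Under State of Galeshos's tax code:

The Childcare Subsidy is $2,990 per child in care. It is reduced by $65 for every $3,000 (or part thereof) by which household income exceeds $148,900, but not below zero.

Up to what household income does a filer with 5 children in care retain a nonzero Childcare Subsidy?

$835,900

Full credit = 5 × $2,990 = $14,950.
After 229 increments the reduction is 229 × $65 = $14,885, leaving $65; one more increment wipes it out. Increment 229 ends at excess 229 × $3,000 = $687,000, so the highest qualifying income is $148,900 + $687,000 = $835,900.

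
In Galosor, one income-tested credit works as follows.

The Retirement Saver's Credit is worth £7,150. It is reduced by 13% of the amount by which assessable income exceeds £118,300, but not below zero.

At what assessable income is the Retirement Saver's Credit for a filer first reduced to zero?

£173,300

The credit falls by 13% of each pound above £118,300, so it reaches zero when the excess is £7,150 / 13% = £55,000: income = £118,300 + £55,000 = £173,300.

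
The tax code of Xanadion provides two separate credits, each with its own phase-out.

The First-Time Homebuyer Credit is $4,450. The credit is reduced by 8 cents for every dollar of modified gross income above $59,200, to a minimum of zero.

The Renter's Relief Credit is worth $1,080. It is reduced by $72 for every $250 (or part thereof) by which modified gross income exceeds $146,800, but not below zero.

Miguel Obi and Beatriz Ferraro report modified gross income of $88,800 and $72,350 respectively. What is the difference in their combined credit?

$1,316

Miguel ($88,800): First-Time Homebuyer Credit: 8% of the $29,600 excess over $59,200 is $2,368; credit = $4,450 − $2,368 = $2,082. Renter's Relief Credit: $88,800 is at or below the $146,800 threshold, so the full $1,080 applies. total $2,082 + $1,080 = $3,162
Beatriz ($72,350): First-Time Homebuyer Credit: 8% of the $13,150 excess over $59,200 is $1,052; credit = $4,450 − $1,052 = $3,398. Renter's Relief Credit: $72,350 is at or below the $146,800 threshold, so the full $1,080 applies. total $3,398 + $1,080 = $4,478
Difference: |$3,162 − $4,478| = $1,316.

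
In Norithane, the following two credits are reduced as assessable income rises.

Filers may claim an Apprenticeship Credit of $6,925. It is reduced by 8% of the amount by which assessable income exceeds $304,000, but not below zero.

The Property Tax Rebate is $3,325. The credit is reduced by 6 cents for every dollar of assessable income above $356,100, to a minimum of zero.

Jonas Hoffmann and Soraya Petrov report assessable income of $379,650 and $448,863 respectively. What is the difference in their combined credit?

$2,785

Jonas ($379,650): Apprenticeship Credit: 8% of the $75,650 excess over $304,000 is $6,052; credit = $6,925 − $6,052 = $873. Property Tax Rebate: 6% of the $23,550 excess over $356,100 is $1,413; credit = $3,325 − $1,413 = $1,912. total $873 + $1,912 = $2,785
Soraya ($448,863): Apprenticeship Credit: 8% of the $144,863 excess over $304,000 is $11,589.04 ≥ base, so the credit is $0. Property Tax Rebate: 6% of the $92,763 excess over $356,100 is $5,565.78 ≥ base, so the credit is $0. total $0 + $0 = $0
Difference: |$2,785 − $0| = $2,785.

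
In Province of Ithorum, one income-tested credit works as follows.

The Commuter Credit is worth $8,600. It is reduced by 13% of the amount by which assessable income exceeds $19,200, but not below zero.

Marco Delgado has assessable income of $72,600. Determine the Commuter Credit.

$1,658

Commuter Credit: 13% of the $53,400 excess over $19,200 is $6,942; credit = $8,600 − $6,942 = $1,658.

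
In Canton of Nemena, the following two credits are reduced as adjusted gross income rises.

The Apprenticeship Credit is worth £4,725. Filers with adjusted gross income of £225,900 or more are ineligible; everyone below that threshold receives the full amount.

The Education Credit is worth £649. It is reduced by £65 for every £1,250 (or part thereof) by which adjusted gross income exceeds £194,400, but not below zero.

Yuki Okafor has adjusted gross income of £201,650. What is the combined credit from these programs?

Apprenticeship Credit: £201,650 is below the £225,900 cutoff, so the full £4,725 applies.
Education Credit: income exceeds £194,400 by £7,250, which is 6 full-or-partial £1,250 increments; reduction = 6 × £65 = £390, leaving £259.
Total: £4,725 + £259 = £4,984.

£4,984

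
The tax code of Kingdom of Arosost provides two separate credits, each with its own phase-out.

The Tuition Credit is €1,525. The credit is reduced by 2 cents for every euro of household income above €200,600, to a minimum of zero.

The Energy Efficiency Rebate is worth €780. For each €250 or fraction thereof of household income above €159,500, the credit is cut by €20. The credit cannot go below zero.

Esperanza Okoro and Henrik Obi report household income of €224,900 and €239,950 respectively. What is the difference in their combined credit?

€301

Esperanza (€224,900): Tuition Credit: 2% of the €24,300 excess over €200,600 is €486; credit = €1,525 − €486 = €1,039. Energy Efficiency Rebate: income exceeds €159,500 by €65,400 → 262 increments × €20 = €5,240 ≥ base, so the credit is €0. total €1,039 + €0 = €1,039
Henrik (€239,950): Tuition Credit: 2% of the €39,350 excess over €200,600 is €787; credit = €1,525 − €787 = €738. Energy Efficiency Rebate: income exceeds €159,500 by €80,450 → 322 increments × €20 = €6,440 ≥ base, so the credit is €0. total €738 + €0 = €738
Difference: |€1,039 − €738| = €301.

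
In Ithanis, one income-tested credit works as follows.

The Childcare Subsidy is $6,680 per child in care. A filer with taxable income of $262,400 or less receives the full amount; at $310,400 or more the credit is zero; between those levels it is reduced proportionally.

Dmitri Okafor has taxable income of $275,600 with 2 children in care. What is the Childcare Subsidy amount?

$9,686

Childcare Subsidy: base = 2 × $6,680 = $13,360. $275,600 is $13,200 into a $48,000 phase-out range, leaving 34,800/48,000 of the credit: $13,360 × 34,800/48,000 = $9,686.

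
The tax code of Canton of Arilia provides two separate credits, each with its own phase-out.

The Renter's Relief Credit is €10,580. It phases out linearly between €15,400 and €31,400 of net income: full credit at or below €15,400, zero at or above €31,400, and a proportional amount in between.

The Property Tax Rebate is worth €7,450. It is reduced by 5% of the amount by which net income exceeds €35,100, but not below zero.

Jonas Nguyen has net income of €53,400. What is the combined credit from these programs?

Renter's Relief Credit: €53,400 is at or above €31,400, so the credit is €0.
Property Tax Rebate: 5% of the €18,300 excess over €35,100 is €915; credit = €7,450 − €915 = €6,535.
Total: €0 + €6,535 = €6,535.

€6,535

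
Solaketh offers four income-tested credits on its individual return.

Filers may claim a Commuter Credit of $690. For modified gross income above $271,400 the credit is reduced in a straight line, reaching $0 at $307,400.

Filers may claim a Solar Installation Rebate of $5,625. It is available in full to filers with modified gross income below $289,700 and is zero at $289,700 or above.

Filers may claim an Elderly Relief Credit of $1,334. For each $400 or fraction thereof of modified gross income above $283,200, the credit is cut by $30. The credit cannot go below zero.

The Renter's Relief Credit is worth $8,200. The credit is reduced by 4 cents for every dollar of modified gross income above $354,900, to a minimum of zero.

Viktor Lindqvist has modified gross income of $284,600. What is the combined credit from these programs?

Commuter Credit: $284,600 is $13,200 into a $36,000 phase-out range, leaving 22,800/36,000 of the credit: $690 × 22,800/36,000 = $437.
Solar Installation Rebate: $284,600 is below the $289,700 cutoff, so the full $5,625 applies.
Elderly Relief Credit: income exceeds $283,200 by $1,400, which is 4 full-or-partial $400 increments; reduction = 4 × $30 = $120, leaving $1,214.
Renter's Relief Credit: $284,600 is at or below the $354,900 threshold, so the full $8,200 applies.
Total: $437 + $5,625 + $1,214 + $8,200 = $15,476.

$15,476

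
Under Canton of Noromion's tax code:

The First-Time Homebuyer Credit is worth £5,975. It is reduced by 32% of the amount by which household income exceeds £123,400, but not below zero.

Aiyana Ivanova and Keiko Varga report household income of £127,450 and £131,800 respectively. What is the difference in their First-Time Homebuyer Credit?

Aiyana (£127,450): First-Time Homebuyer Credit: 32% of the £4,050 excess over £123,400 is £1,296; credit = £5,975 − £1,296 = £4,679.
Keiko (£131,800): First-Time Homebuyer Credit: 32% of the £8,400 excess over £123,400 is £2,688; credit = £5,975 − £2,688 = £3,287.
Difference: |£4,679 − £3,287| = £1,392.

£1,392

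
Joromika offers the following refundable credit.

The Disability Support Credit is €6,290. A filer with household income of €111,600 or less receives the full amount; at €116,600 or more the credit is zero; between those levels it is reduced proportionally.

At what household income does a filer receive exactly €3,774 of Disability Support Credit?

€113,600

€3,774 is 3,774/6,290 of the full €6,290, so 2,516/6,290 of the €5,000 range has been used: income = €111,600 + €5,000 × 2,516/6,290 = €113,600.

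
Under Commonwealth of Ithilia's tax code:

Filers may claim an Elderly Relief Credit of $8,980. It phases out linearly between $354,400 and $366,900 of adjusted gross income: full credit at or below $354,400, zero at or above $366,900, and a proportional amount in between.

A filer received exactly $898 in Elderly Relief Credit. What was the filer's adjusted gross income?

$365,650

$898 is 898/8,980 of the full $8,980, so 8,082/8,980 of the $12,500 range has been used: income = $354,400 + $12,500 × 8,082/8,980 = $365,650.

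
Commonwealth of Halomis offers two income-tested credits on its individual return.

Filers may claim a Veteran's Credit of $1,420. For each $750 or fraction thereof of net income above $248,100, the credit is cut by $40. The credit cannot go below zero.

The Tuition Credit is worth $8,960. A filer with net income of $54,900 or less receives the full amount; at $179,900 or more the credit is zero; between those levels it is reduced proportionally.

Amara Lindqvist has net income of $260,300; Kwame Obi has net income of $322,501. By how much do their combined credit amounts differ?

Amara ($260,300): Veteran's Credit: income exceeds $248,100 by $12,200, which is 17 full-or-partial $750 increments; reduction = 17 × $40 = $680, leaving $740. Tuition Credit: $260,300 is at or above $179,900, so the credit is $0. total $740 + $0 = $740
Kwame ($322,501): Veteran's Credit: income exceeds $248,100 by $74,401 → 100 increments × $40 = $4,000 ≥ base, so the credit is $0. Tuition Credit: $322,501 is at or above $179,900, so the credit is $0. total $0 + $0 = $0
Difference: |$740 − $0| = $740.

$740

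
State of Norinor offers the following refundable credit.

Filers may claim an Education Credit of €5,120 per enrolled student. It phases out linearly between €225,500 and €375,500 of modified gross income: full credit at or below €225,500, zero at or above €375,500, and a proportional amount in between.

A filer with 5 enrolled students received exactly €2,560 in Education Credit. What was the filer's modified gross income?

€360,500

Full credit = 5 × €5,120 = €25,600.
€2,560 is 2,560/25,600 of the full €25,600, so 23,040/25,600 of the €150,000 range has been used: income = €225,500 + €150,000 × 23,040/25,600 = €360,500.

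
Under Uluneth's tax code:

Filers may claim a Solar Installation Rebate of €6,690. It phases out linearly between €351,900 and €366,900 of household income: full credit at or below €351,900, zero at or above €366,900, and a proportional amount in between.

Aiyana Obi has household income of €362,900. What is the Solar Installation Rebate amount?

Solar Installation Rebate: €362,900 is €11,000 into a €15,000 phase-out range, leaving 4,000/15,000 of the credit: €6,690 × 4,000/15,000 = €1,784.

€1,784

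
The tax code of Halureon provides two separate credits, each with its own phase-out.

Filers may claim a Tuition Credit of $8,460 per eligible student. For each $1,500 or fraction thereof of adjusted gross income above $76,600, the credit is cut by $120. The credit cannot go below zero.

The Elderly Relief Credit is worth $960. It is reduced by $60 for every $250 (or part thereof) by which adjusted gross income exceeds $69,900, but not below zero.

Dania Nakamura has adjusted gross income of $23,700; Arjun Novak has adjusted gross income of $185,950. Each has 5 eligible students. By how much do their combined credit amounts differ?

$9,720

Dania ($23,700): Tuition Credit: base = 5 × $8,460 = $42,300. $23,700 is at or below the $76,600 threshold, so the full $42,300 applies. Elderly Relief Credit: $23,700 is at or below the $69,900 threshold, so the full $960 applies. total $42,300 + $960 = $43,260
Arjun ($185,950): Tuition Credit: base = 5 × $8,460 = $42,300. income exceeds $76,600 by $109,350, which is 73 full-or-partial $1,500 increments; reduction = 73 × $120 = $8,760, leaving $33,540. Elderly Relief Credit: income exceeds $69,900 by $116,050 → 465 increments × $60 = $27,900 ≥ base, so the credit is $0. total $33,540 + $0 = $33,540
Difference: |$43,260 − $33,540| = $9,720.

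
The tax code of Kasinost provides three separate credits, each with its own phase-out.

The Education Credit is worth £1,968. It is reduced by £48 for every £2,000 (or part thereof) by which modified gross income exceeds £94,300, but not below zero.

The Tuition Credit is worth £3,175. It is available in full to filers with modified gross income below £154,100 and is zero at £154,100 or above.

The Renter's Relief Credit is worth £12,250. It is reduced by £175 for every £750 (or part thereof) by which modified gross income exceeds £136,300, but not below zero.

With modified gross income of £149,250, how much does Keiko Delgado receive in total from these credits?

Education Credit: income exceeds £94,300 by £54,950, which is 28 full-or-partial £2,000 increments; reduction = 28 × £48 = £1,344, leaving £624.
Tuition Credit: £149,250 is below the £154,100 cutoff, so the full £3,175 applies.
Renter's Relief Credit: income exceeds £136,300 by £12,950, which is 18 full-or-partial £750 increments; reduction = 18 × £175 = £3,150, leaving £9,100.
Total: £624 + £3,175 + £9,100 = £12,899.

£12,899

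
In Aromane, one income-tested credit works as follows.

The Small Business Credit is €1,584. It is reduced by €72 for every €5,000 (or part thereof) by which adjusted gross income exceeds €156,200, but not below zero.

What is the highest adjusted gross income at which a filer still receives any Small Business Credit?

After 21 increments the reduction is 21 × €72 = €1,512, leaving €72; one more increment wipes it out. Increment 21 ends at excess 21 × €5,000 = €105,000, so the highest qualifying income is €156,200 + €105,000 = €261,200.

€261,200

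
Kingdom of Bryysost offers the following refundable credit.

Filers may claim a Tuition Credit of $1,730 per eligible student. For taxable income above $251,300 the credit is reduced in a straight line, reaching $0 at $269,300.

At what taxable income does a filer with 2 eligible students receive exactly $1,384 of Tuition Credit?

Full credit = 2 × $1,730 = $3,460.
$1,384 is 1,384/3,460 of the full $3,460, so 2,076/3,460 of the $18,000 range has been used: income = $251,300 + $18,000 × 2,076/3,460 = $262,100.

$262,100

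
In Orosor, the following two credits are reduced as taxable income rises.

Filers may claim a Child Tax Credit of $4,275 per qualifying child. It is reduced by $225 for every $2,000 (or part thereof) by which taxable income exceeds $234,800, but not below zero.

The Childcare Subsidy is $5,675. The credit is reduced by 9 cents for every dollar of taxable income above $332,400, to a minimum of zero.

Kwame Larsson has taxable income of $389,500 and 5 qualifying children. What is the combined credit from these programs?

$4,361

Child Tax Credit: base = 5 × $4,275 = $21,375. income exceeds $234,800 by $154,700, which is 78 full-or-partial $2,000 increments; reduction = 78 × $225 = $17,550, leaving $3,825.
Childcare Subsidy: 9% of the $57,100 excess over $332,400 is $5,139; credit = $5,675 − $5,139 = $536.
Total: $3,825 + $536 = $4,361.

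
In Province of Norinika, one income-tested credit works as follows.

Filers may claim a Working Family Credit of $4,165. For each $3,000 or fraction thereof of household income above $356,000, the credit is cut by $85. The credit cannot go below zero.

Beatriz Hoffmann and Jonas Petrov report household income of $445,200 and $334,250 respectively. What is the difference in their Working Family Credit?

$2,550

Beatriz ($445,200): Working Family Credit: income exceeds $356,000 by $89,200, which is 30 full-or-partial $3,000 increments; reduction = 30 × $85 = $2,550, leaving $1,615.
Jonas ($334,250): Working Family Credit: $334,250 is at or below the $356,000 threshold, so the full $4,165 applies.
Difference: |$1,615 − $4,165| = $2,550.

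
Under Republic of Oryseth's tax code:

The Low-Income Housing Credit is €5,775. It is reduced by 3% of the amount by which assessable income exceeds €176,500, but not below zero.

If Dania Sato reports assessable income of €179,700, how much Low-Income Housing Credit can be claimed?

€5,679

Low-Income Housing Credit: 3% of the €3,200 excess over €176,500 is €96; credit = €5,775 − €96 = €5,679.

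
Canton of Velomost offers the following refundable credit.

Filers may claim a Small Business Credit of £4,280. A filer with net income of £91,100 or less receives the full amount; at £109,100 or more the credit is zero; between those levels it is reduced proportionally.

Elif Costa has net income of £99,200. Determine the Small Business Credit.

Small Business Credit: £99,200 is £8,100 into a £18,000 phase-out range, leaving 9,900/18,000 of the credit: £4,280 × 9,900/18,000 = £2,354.

£2,354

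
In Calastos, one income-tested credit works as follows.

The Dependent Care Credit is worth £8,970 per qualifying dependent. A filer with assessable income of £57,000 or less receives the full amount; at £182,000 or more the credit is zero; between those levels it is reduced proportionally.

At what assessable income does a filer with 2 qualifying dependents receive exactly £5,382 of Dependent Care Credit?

Full credit = 2 × £8,970 = £17,940.
£5,382 is 5,382/17,940 of the full £17,940, so 12,558/17,940 of the £125,000 range has been used: income = £57,000 + £125,000 × 12,558/17,940 = £144,500.

£144,500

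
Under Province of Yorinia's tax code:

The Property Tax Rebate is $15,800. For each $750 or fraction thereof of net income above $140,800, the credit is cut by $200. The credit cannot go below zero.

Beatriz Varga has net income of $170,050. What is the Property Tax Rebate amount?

$8,000

Property Tax Rebate: income exceeds $140,800 by $29,250, which is 39 full-or-partial $750 increments; reduction = 39 × $200 = $7,800, leaving $8,000.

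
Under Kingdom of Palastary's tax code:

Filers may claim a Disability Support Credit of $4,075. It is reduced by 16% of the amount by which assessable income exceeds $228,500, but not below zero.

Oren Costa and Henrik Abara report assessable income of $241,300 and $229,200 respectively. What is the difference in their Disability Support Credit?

Oren ($241,300): Disability Support Credit: 16% of the $12,800 excess over $228,500 is $2,048; credit = $4,075 − $2,048 = $2,027.
Henrik ($229,200): Disability Support Credit: 16% of the $700 excess over $228,500 is $112; credit = $4,075 − $112 = $3,963.
Difference: |$2,027 − $3,963| = $1,936.

$1,936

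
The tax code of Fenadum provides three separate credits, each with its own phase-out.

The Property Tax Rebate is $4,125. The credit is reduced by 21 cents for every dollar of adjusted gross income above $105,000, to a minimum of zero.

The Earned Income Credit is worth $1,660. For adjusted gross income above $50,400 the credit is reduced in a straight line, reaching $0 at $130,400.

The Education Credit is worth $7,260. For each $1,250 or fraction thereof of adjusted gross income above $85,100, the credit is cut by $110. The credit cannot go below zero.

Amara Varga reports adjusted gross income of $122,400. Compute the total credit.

$4,597

Property Tax Rebate: 21% of the $17,400 excess over $105,000 is $3,654; credit = $4,125 − $3,654 = $471.
Earned Income Credit: $122,400 is $72,000 into a $80,000 phase-out range, leaving 8,000/80,000 of the credit: $1,660 × 8,000/80,000 = $166.
Education Credit: income exceeds $85,100 by $37,300, which is 30 full-or-partial $1,250 increments; reduction = 30 × $110 = $3,300, leaving $3,960.
Total: $471 + $166 + $3,960 = $4,597.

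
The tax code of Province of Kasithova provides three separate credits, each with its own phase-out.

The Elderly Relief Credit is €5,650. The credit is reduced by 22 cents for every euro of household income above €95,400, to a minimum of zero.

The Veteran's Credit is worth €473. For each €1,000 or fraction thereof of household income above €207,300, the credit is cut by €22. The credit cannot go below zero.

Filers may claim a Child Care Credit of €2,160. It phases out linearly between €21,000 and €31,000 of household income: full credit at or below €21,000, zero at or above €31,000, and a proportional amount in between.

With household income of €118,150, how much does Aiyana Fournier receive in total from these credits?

€1,118

Elderly Relief Credit: 22% of the €22,750 excess over €95,400 is €5,005; credit = €5,650 − €5,005 = €645.
Veteran's Credit: €118,150 is at or below the €207,300 threshold, so the full €473 applies.
Child Care Credit: €118,150 is at or above €31,000, so the credit is €0.
Total: €645 + €473 + €0 = €1,118.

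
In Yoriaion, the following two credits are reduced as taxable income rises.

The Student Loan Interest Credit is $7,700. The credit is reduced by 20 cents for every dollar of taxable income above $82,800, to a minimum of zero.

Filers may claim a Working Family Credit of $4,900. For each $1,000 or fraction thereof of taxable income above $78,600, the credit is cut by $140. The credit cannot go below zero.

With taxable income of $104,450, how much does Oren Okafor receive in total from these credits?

$4,630

Student Loan Interest Credit: 20% of the $21,650 excess over $82,800 is $4,330; credit = $7,700 − $4,330 = $3,370.
Working Family Credit: income exceeds $78,600 by $25,850, which is 26 full-or-partial $1,000 increments; reduction = 26 × $140 = $3,640, leaving $1,260.
Total: $3,370 + $1,260 = $4,630.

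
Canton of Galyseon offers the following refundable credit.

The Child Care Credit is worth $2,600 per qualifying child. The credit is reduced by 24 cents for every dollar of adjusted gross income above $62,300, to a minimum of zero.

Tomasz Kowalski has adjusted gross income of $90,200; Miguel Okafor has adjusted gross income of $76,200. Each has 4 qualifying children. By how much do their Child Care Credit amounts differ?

Tomasz ($90,200): Child Care Credit: base = 4 × $2,600 = $10,400. 24% of the $27,900 excess over $62,300 is $6,696; credit = $10,400 − $6,696 = $3,704.
Miguel ($76,200): Child Care Credit: base = 4 × $2,600 = $10,400. 24% of the $13,900 excess over $62,300 is $3,336; credit = $10,400 − $3,336 = $7,064.
Difference: |$3,704 − $7,064| = $3,360.

$3,360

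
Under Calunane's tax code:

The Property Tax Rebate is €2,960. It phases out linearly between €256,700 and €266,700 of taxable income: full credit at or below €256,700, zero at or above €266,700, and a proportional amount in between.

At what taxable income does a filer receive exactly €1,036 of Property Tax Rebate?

€263,200

€1,036 is 1,036/2,960 of the full €2,960, so 1,924/2,960 of the €10,000 range has been used: income = €256,700 + €10,000 × 1,924/2,960 = €263,200.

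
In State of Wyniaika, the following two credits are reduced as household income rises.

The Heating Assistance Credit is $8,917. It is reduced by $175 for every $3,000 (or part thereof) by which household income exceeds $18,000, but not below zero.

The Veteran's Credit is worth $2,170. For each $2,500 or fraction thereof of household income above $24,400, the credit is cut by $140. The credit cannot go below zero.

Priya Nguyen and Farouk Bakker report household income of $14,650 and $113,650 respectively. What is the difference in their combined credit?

$7,770

Priya ($14,650): Heating Assistance Credit: $14,650 is at or below the $18,000 threshold, so the full $8,917 applies. Veteran's Credit: $14,650 is at or below the $24,400 threshold, so the full $2,170 applies. total $8,917 + $2,170 = $11,087
Farouk ($113,650): Heating Assistance Credit: income exceeds $18,000 by $95,650, which is 32 full-or-partial $3,000 increments; reduction = 32 × $175 = $5,600, leaving $3,317. Veteran's Credit: income exceeds $24,400 by $89,250 → 36 increments × $140 = $5,040 ≥ base, so the credit is $0. total $3,317 + $0 = $3,317
Difference: |$11,087 − $3,317| = $7,770.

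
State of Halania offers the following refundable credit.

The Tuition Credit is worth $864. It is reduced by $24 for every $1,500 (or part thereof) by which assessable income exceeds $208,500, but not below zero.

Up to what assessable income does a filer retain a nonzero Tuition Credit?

$261,000

After 35 increments the reduction is 35 × $24 = $840, leaving $24; one more increment wipes it out. Increment 35 ends at excess 35 × $1,500 = $52,500, so the highest qualifying income is $208,500 + $52,500 = $261,000.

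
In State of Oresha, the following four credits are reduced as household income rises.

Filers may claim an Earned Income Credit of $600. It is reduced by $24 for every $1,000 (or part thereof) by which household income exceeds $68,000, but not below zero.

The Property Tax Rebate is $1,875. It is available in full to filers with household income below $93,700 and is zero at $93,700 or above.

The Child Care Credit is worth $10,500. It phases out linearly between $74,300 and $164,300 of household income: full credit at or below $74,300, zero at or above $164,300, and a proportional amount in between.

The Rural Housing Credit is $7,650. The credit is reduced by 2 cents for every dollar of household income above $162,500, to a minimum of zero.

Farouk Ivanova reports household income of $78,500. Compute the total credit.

Earned Income Credit: income exceeds $68,000 by $10,500, which is 11 full-or-partial $1,000 increments; reduction = 11 × $24 = $264, leaving $336.
Property Tax Rebate: $78,500 is below the $93,700 cutoff, so the full $1,875 applies.
Child Care Credit: $78,500 is $4,200 into a $90,000 phase-out range, leaving 85,800/90,000 of the credit: $10,500 × 85,800/90,000 = $10,010.
Rural Housing Credit: $78,500 is at or below the $162,500 threshold, so the full $7,650 applies.
Total: $336 + $1,875 + $10,010 + $7,650 = $19,871.

$19,871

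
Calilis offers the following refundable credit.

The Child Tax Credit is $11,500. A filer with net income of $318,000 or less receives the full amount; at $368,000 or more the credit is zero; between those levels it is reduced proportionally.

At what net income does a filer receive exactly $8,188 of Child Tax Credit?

$332,400

$8,188 is 8,188/11,500 of the full $11,500, so 3,312/11,500 of the $50,000 range has been used: income = $318,000 + $50,000 × 3,312/11,500 = $332,400.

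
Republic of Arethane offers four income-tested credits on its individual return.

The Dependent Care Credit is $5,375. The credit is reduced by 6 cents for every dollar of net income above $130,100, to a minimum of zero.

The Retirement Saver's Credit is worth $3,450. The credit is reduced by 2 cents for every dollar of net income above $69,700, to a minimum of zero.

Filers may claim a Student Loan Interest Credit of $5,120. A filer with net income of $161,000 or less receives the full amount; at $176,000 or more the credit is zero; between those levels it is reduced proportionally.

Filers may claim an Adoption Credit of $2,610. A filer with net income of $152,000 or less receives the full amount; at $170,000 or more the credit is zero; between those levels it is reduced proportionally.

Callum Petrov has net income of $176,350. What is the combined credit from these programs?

Dependent Care Credit: 6% of the $46,250 excess over $130,100 is $2,775; credit = $5,375 − $2,775 = $2,600.
Retirement Saver's Credit: 2% of the $106,650 excess over $69,700 is $2,133; credit = $3,450 − $2,133 = $1,317.
Student Loan Interest Credit: $176,350 is at or above $176,000, so the credit is $0.
Adoption Credit: $176,350 is at or above $170,000, so the credit is $0.
Total: $2,600 + $1,317 + $0 + $0 = $3,917.

$3,917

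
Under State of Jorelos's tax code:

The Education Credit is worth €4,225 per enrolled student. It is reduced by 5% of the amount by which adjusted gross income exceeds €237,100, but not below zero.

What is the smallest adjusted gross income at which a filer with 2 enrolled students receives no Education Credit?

Full credit = 2 × €4,225 = €8,450.
The credit falls by 5% of each euro above €237,100, so it reaches zero when the excess is €8,450 / 5% = €169,000: income = €237,100 + €169,000 = €406,100.

€406,100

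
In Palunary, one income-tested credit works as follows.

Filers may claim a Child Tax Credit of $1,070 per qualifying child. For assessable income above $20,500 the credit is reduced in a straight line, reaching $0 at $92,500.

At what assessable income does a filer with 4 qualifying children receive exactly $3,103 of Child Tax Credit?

$40,300

Full credit = 4 × $1,070 = $4,280.
$3,103 is 3,103/4,280 of the full $4,280, so 1,177/4,280 of the $72,000 range has been used: income = $20,500 + $72,000 × 1,177/4,280 = $40,300.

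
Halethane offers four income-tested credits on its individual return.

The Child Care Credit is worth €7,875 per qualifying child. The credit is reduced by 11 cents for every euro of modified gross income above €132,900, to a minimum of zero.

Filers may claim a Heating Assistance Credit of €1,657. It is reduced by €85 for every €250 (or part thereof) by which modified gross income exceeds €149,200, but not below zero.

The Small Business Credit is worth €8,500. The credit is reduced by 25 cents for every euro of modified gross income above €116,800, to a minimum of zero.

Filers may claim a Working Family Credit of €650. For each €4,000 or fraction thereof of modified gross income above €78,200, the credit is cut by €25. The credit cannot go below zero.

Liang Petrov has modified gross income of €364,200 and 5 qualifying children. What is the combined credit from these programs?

Child Care Credit: base = 5 × €7,875 = €39,375. 11% of the €231,300 excess over €132,900 is €25,443; credit = €39,375 − €25,443 = €13,932.
Heating Assistance Credit: income exceeds €149,200 by €215,000 → 860 increments × €85 = €73,100 ≥ base, so the credit is €0.
Small Business Credit: 25% of the €247,400 excess over €116,800 is €61,850 ≥ base, so the credit is €0.
Working Family Credit: income exceeds €78,200 by €286,000 → 72 increments × €25 = €1,800 ≥ base, so the credit is €0.
Total: €13,932 + €0 + €0 + €0 = €13,932.

€13,932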